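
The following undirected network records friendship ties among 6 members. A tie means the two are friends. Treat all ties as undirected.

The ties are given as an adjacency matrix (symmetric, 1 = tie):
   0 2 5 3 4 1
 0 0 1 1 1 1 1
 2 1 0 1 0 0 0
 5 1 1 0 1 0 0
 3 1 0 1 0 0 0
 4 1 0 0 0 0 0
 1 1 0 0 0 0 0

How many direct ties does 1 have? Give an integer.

1

1 is directly tied to 0. That is 1 neighbor, so the degree of 1 is 1.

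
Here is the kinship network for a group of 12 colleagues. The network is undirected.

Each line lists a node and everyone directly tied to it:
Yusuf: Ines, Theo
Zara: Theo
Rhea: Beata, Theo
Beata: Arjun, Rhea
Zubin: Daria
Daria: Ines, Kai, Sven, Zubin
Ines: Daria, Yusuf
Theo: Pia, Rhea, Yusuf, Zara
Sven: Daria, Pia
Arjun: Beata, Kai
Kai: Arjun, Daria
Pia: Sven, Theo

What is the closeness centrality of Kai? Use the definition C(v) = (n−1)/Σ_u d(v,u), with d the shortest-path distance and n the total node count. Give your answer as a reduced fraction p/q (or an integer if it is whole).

Distances from Kai: Arjun:1, Beata:2, Daria:1, Ines:2, Pia:3, Rhea:3, Sven:2, Theo:4, Yusuf:3, Zara:5, Zubin:2. Sum = 28.
n = 12, so closeness = 11/28.

11/28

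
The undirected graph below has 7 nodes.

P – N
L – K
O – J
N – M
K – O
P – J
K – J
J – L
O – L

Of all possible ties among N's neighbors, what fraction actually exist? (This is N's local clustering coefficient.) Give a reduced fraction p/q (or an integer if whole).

0

N's neighbors: M and P (k = 2).
Possible neighbor pairs: C(2,2) = 1. Edges among them: none → e = 0.
Clustering(N) = 0/1.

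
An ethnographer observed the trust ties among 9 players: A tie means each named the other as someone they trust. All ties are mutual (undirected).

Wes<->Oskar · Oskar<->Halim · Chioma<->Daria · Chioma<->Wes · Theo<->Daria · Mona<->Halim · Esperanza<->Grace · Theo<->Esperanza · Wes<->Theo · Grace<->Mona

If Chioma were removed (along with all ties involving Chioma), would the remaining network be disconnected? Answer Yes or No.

Even without Chioma, every remaining node can still reach every other (the residual graph is connected), so Chioma is not a cut vertex.

No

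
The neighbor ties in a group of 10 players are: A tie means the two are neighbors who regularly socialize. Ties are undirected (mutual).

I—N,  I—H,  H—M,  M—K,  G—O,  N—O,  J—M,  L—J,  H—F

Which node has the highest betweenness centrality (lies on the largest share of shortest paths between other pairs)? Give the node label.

H

Unnormalized betweenness of each node: F:0, G:0, H:24, I:18, J:8, K:0, L:0, M:20, N:14, O:8.
H has the largest value, 24, making it the main broker — the node through which the most shortest paths run.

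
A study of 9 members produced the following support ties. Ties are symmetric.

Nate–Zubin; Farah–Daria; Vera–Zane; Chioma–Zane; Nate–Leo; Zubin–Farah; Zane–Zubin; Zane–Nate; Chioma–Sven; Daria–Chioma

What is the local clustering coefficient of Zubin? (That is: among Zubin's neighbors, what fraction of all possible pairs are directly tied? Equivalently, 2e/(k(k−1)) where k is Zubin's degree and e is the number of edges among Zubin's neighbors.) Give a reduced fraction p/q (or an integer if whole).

1/3

Zubin's neighbors: Farah, Nate, and Zane (k = 3).
Possible neighbor pairs: C(3,2) = 3. Edges among them: Nate–Zane → e = 1.
Clustering(Zubin) = 1/3.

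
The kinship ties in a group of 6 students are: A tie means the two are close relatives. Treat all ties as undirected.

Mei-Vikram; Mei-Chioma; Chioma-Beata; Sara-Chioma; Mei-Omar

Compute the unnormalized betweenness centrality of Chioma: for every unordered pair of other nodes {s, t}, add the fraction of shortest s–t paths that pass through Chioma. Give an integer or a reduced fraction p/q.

Pairs whose geodesics pass through Chioma — Vikram–Beata: 1; Vikram–Sara: 1; Mei–Beata: 1; Mei–Sara: 1; Beata–Omar: 1; Beata–Sara: 1; Omar–Sara: 1.
All other pairs contribute 0.
Summing the contributions gives betweenness(Chioma) = 7.

7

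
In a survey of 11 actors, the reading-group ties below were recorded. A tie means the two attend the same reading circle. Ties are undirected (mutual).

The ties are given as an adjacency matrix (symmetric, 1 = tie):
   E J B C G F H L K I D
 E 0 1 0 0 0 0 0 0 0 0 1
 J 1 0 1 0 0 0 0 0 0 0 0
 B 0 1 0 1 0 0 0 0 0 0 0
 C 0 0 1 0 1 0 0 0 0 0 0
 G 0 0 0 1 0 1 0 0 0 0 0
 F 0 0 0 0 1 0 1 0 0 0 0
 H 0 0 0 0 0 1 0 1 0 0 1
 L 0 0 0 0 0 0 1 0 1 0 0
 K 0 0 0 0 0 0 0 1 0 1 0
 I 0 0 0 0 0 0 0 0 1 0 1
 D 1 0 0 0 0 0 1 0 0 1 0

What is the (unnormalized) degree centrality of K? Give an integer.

2

K is directly tied to I and L. That is 2 neighbors, so the degree of K is 2.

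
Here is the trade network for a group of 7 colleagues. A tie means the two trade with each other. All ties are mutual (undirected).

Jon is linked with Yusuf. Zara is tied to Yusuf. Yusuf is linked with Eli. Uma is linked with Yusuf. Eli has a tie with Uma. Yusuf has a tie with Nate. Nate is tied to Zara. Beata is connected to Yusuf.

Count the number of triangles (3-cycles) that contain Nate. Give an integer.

Nate's neighbors: Yusuf and Zara.
Neighbor pairs that are themselves tied: Nate–Yusuf–Zara. Each forms one triangle with Nate, for 1 in total.

1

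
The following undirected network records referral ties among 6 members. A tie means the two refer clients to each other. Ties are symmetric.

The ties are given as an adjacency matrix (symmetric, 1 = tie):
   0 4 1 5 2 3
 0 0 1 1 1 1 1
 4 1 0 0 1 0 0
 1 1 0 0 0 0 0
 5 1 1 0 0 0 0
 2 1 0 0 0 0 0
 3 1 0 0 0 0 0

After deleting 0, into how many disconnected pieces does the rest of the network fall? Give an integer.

Without 0, the remaining ties split the others into: {4, 5}; {1}; {2}; {3}.
That's 4 separate components.

4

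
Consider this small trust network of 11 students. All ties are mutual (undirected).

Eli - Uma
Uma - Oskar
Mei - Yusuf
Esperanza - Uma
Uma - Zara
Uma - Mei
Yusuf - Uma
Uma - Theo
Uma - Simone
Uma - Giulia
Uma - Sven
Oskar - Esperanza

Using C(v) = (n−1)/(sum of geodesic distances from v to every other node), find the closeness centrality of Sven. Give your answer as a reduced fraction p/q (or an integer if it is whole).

10/19

Distances from Sven: Eli:2, Esperanza:2, Giulia:2, Mei:2, Oskar:2, Simone:2, Theo:2, Uma:1, Yusuf:2, Zara:2. Sum = 19.
n = 11, so closeness = 10/19.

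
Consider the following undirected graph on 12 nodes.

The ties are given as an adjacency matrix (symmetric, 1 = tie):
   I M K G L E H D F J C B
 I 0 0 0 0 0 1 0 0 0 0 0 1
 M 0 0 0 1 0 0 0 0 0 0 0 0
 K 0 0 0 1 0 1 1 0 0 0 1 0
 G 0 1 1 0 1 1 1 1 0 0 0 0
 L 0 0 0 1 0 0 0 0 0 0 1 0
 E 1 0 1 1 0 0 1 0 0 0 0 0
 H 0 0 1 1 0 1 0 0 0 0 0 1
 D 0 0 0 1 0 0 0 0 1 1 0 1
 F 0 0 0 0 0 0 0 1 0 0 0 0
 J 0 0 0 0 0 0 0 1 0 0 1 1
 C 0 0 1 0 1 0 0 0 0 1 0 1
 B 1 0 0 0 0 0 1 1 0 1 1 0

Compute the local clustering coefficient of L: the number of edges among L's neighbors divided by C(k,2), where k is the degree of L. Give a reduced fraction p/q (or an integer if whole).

0

L's neighbors: C and G (k = 2).
Possible neighbor pairs: C(2,2) = 1. Edges among them: none → e = 0.
Clustering(L) = 0/1.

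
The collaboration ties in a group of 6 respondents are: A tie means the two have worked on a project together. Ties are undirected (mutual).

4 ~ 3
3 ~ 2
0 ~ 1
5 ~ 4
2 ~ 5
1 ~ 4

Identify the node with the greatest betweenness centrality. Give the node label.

4

Unnormalized betweenness of each node: 0:0, 1:4, 2:1/2, 3:3/2, 4:13/2, 5:3/2.
4 has the largest value, 13/2, making it the main broker — the node through which the most shortest paths run.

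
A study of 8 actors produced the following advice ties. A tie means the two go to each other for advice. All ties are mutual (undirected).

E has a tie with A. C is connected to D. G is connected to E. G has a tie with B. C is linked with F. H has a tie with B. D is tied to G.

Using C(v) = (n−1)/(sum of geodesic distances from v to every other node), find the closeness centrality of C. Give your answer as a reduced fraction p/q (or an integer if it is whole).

Distances from C: A:4, B:3, D:1, E:3, F:1, G:2, H:4. Sum = 18.
n = 8, so closeness = 7/18.

7/18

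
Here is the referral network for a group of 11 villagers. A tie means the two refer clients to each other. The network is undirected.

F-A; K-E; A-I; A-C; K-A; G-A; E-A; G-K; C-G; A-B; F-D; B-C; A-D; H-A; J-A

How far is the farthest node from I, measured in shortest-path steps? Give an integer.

2

Distances from I: A:1, B:2, C:2, D:2, E:2, F:2, G:2, H:2, J:2, K:2.
The largest is 2 (to G, E, B, D, F, H, C, J, and K), so the eccentricity of I is 2.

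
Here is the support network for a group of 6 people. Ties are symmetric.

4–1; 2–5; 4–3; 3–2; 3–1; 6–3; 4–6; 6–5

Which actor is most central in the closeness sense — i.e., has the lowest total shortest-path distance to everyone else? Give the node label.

3

Farness (sum of distances to all others) for each node — 1:9, 2:8, 3:6, 4:7, 5:9, 6:7.
The smallest farness is 6, for 3, so 3 has the highest closeness.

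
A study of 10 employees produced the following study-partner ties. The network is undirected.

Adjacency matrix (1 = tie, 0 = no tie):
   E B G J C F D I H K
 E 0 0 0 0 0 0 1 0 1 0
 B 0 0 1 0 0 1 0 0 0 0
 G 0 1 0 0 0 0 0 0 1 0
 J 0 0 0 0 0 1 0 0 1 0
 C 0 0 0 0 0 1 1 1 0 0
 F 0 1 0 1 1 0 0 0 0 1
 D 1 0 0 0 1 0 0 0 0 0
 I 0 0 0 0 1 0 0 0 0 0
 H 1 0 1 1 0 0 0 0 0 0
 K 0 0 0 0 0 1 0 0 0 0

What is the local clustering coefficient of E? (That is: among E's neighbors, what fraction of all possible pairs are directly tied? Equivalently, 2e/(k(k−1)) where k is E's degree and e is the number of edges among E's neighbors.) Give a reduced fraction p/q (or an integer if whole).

E's neighbors: D and H (k = 2).
Possible neighbor pairs: C(2,2) = 1. Edges among them: none → e = 0.
Clustering(E) = 0/1.

0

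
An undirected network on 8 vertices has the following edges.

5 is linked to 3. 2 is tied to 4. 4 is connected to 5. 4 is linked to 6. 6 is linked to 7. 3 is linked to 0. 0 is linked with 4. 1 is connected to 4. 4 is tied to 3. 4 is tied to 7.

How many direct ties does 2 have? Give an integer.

2 is directly tied to 4. That is 1 neighbor, so the degree of 2 is 1.

1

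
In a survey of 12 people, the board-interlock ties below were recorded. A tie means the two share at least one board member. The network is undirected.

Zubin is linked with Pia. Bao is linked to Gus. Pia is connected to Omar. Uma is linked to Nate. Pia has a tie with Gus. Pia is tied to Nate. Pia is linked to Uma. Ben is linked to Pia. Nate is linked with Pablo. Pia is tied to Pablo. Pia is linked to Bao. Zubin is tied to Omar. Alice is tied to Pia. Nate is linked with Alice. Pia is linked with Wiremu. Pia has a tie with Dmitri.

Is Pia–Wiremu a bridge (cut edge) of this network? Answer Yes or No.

Without the Pia–Wiremu edge there is no alternate route between Pia and Wiremu, so the network disconnects. It is a bridge.

Yes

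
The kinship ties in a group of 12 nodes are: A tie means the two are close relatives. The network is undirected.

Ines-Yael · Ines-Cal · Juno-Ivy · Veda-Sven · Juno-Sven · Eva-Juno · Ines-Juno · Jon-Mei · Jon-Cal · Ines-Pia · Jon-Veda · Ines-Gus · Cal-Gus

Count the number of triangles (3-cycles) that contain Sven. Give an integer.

0

Sven's neighbors are Juno and Veda, but none of them are tied to each other, so no triangle contains Sven.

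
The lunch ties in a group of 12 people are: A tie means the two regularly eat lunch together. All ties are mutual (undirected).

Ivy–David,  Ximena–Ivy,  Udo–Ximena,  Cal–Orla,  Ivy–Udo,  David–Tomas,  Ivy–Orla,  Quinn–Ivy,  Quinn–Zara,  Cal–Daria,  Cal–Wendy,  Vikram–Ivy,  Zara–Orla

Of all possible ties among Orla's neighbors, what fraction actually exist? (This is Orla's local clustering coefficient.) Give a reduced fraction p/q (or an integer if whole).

0

Orla's neighbors: Cal, Ivy, and Zara (k = 3).
Possible neighbor pairs: C(3,2) = 3. Edges among them: none → e = 0.
Clustering(Orla) = 0/3 = 0.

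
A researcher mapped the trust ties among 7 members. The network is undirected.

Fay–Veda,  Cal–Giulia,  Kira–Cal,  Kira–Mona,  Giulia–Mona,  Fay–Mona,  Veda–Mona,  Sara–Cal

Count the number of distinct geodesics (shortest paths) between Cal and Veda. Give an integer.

The shortest distance is 3. The length-3 paths are: Cal–Giulia–Mona–Veda; Cal–Kira–Mona–Veda.
That gives 2 distinct shortest paths.

2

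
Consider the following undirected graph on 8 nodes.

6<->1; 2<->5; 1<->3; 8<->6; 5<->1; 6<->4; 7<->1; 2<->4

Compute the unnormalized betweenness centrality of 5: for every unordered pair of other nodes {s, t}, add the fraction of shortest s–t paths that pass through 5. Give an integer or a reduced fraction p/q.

3

Pairs whose geodesics pass through 5 — 3–2: 1; 2–7: 1; 2–1: 1.
All other pairs contribute 0.
Summing the contributions gives betweenness(5) = 3.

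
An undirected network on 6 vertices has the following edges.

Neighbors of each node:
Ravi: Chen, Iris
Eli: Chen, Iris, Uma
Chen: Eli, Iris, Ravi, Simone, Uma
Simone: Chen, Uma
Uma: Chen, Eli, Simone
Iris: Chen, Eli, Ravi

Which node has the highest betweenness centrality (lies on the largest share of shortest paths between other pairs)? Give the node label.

Unnormalized betweenness of each node: Chen:9/2, Eli:1/2, Iris:1/2, Ravi:0, Simone:0, Uma:1/2.
Chen has the largest value, 9/2, making it the main broker — the node through which the most shortest paths run.

Chen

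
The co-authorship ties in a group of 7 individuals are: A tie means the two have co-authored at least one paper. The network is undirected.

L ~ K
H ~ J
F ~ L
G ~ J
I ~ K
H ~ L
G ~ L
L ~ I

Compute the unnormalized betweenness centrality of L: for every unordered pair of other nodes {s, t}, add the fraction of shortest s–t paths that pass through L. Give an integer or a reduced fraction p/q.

Pairs whose geodesics pass through L — I–H: 1; I–F: 1; I–J: 2/2; I–G: 1; H–F: 1; H–K: 1; H–G: 1/2; F–K: 1; F–J: 2/2; F–G: 1; K–J: 2/2; K–G: 1.
All other pairs contribute 0.
Summing the contributions gives betweenness(L) = 23/2.

23/2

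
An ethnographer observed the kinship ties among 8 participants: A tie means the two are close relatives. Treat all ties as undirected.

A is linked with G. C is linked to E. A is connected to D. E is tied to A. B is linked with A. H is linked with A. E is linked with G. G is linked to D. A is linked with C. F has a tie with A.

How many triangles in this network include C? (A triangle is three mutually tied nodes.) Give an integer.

C's neighbors: A and E.
Neighbor pairs that are themselves tied: C–A–E. Each forms one triangle with C, for 1 in total.

1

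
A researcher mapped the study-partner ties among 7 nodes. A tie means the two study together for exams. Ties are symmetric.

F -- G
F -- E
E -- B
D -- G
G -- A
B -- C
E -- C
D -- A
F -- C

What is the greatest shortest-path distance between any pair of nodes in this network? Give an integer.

Eccentricity of each node (its greatest distance to any other): A:4, B:4, C:3, D:4, E:3, F:2, G:3.
The maximum eccentricity is 4, realized for instance by the pair D–B via D – G – F – E – B. So the diameter is 4.

4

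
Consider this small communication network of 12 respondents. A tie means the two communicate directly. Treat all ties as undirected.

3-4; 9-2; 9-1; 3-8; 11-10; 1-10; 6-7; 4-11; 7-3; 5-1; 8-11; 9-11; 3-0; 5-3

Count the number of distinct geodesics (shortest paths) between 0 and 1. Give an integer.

1

The shortest distance is 3, and the only length-3 path is 0–3–5–1. So there is exactly 1 shortest path.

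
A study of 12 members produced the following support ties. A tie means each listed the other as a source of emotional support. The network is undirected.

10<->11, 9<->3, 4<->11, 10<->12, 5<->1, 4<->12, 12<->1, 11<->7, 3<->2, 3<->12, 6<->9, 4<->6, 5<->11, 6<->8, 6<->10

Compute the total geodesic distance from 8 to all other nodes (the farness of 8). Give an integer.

Distances from 8: 1:4, 2:4, 3:3, 4:2, 5:4, 6:1, 7:4, 9:2, 10:2, 11:3, 12:3.
Sum = 4 + 4 + 3 + 2 + 4 + 1 + 4 + 2 + 2 + 3 + 3 = 32.

32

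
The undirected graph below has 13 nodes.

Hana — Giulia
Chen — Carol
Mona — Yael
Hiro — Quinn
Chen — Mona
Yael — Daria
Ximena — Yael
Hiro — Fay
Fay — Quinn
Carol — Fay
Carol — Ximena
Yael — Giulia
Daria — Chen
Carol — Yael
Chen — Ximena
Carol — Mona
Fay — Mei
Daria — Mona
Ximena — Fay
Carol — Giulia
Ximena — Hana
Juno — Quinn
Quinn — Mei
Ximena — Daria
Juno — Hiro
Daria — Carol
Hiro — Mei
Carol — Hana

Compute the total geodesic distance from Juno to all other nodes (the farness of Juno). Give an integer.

36

Distances from Juno: Carol:3, Chen:4, Daria:4, Fay:2, Giulia:4, Hana:4, Hiro:1, Mei:2, Mona:4, Quinn:1, Ximena:3, Yael:4.
Sum = 3 + 4 + 4 + 2 + 4 + 4 + 1 + 2 + 4 + 1 + 3 + 4 = 36.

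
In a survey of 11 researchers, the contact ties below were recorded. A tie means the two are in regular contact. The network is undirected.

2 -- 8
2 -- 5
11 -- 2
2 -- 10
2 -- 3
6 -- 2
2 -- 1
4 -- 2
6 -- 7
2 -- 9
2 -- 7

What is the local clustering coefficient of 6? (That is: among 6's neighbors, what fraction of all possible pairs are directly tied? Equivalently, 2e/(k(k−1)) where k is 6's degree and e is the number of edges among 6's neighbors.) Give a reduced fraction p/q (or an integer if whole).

6's neighbors: 2 and 7 (k = 2).
Possible neighbor pairs: C(2,2) = 1. Edges among them: 2–7 → e = 1.
Clustering(6) = 1/1.

1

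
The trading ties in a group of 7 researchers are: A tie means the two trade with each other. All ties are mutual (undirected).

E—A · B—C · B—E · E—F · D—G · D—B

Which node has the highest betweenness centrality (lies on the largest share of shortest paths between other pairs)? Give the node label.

B

Unnormalized betweenness of each node: A:0, B:11, C:0, D:5, E:9, F:0, G:0.
B has the largest value, 11, making it the main broker — the node through which the most shortest paths run.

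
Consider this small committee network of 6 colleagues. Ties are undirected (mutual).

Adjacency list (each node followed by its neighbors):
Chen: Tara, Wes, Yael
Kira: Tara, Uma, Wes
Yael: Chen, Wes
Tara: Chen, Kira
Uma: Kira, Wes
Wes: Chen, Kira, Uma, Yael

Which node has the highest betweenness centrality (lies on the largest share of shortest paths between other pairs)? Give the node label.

Wes

Unnormalized betweenness of each node: Chen:3/2, Kira:3/2, Tara:1/2, Uma:0, Wes:7/2, Yael:0.
Wes has the largest value, 7/2, making it the main broker — the node through which the most shortest paths run.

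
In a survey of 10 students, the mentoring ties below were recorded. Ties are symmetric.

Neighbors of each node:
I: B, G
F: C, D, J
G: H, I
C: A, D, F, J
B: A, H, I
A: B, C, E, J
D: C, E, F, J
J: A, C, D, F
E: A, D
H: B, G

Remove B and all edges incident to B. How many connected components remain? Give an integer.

Without B, the remaining ties split the others into: {G, H, I}; {A, C, D, E, F, J}.
That's 2 separate components.

2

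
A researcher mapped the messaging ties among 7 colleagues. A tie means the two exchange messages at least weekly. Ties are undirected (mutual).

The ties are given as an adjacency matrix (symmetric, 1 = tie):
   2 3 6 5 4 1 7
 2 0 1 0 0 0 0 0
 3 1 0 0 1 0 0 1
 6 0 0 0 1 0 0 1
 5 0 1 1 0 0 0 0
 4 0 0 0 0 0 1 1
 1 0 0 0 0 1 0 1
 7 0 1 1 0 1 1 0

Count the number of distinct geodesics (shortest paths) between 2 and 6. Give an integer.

The shortest distance is 3. The length-3 paths are: 2–3–5–6; 2–3–7–6.
That gives 2 distinct shortest paths.

2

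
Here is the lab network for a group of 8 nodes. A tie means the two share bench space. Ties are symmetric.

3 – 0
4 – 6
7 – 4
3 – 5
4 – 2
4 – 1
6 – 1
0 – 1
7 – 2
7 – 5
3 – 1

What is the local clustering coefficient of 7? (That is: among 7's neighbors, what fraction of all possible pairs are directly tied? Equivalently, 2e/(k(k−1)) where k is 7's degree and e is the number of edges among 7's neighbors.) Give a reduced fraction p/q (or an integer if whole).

7's neighbors: 2, 4, and 5 (k = 3).
Possible neighbor pairs: C(3,2) = 3. Edges among them: 2–4 → e = 1.
Clustering(7) = 1/3.

1/3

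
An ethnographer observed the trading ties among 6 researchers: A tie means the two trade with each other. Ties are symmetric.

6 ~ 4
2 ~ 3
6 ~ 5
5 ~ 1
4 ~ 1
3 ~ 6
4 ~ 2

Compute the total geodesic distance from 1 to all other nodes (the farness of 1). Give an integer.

9

Distances from 1: 2:2, 3:3, 4:1, 5:1, 6:2.
Sum = 2 + 3 + 1 + 1 + 2 = 9.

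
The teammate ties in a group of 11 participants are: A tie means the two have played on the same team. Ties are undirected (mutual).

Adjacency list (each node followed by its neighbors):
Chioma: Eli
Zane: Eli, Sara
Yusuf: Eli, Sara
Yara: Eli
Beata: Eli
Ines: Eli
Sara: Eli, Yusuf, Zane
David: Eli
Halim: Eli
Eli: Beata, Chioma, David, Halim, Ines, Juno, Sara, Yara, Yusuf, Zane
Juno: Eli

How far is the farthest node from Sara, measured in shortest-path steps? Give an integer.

2

Distances from Sara: Beata:2, Chioma:2, David:2, Eli:1, Halim:2, Ines:2, Juno:2, Yara:2, Yusuf:1, Zane:1.
The largest is 2 (to Halim, David, Yara, Chioma, Ines, Beata, and Juno), so the eccentricity of Sara is 2.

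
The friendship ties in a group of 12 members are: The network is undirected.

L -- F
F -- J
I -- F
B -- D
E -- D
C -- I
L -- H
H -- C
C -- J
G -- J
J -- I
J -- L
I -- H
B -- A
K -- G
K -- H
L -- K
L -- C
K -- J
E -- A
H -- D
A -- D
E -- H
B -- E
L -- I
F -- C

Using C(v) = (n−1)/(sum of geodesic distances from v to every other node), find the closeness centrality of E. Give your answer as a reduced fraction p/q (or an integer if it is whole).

Distances from E: A:1, B:1, C:2, D:1, F:3, G:3, H:1, I:2, J:3, K:2, L:2. Sum = 21.
n = 12, so closeness = 11/21.

11/21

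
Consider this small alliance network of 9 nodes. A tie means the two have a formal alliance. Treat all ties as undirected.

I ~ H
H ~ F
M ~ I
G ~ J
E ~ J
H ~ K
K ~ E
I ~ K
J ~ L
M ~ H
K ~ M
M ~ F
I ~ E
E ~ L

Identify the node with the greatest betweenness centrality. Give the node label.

E

Unnormalized betweenness of each node: E:15, F:0, G:0, H:3, I:6, J:7, K:6, L:0, M:3.
E has the largest value, 15, making it the main broker — the node through which the most shortest paths run.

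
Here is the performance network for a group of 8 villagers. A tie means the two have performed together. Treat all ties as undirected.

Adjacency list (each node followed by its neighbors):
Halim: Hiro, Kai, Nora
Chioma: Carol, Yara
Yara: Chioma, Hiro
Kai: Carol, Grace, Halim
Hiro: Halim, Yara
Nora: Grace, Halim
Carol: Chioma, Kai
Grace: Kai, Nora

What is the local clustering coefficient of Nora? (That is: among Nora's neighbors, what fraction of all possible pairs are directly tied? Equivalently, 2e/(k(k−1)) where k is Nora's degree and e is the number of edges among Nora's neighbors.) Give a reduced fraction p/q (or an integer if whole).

0

Nora's neighbors: Grace and Halim (k = 2).
Possible neighbor pairs: C(2,2) = 1. Edges among them: none → e = 0.
Clustering(Nora) = 0/1.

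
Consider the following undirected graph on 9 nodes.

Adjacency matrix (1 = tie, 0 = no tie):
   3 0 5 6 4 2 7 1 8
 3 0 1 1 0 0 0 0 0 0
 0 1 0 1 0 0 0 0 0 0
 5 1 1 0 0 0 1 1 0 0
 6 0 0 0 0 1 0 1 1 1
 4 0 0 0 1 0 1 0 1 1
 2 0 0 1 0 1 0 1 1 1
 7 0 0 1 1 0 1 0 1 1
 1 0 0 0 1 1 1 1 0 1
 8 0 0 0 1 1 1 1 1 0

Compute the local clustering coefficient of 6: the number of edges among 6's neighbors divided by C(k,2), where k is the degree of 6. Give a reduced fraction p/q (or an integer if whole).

5/6

6's neighbors: 1, 4, 7, and 8 (k = 4).
Possible neighbor pairs: C(4,2) = 6. Edges among them: 1–4, 1–7, 1–8, 4–8, 7–8 → e = 5.
Clustering(6) = 5/6.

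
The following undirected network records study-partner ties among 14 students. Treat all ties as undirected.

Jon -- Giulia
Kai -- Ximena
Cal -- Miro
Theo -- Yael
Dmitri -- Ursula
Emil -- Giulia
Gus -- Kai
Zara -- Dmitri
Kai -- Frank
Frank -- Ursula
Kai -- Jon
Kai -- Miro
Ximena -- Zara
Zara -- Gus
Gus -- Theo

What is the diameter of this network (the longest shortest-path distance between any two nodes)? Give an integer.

6

Eccentricity of each node (its greatest distance to any other): Cal:5, Dmitri:6, Emil:6, Frank:4, Giulia:5, Gus:4, Jon:4, Kai:3, Miro:4, Theo:5, Ursula:5, Ximena:4, Yael:6, Zara:5.
The maximum eccentricity is 6, realized for instance by the pair Emil–Dmitri via Emil – Giulia – Jon – Kai – Ximena – Zara – Dmitri. So the diameter is 6.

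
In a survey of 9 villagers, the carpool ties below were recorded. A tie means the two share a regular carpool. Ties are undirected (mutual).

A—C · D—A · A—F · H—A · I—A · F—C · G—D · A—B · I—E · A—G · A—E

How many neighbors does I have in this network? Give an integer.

2

I is directly tied to A and E. That is 2 neighbors, so the degree of I is 2.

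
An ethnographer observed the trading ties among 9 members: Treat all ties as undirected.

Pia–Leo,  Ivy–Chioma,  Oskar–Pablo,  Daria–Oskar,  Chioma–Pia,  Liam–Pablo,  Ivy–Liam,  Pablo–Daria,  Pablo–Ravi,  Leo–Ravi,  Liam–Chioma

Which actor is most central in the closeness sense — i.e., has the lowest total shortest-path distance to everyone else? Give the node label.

Farness (sum of distances to all others) for each node — Chioma:16, Daria:19, Ivy:18, Leo:18, Liam:14, Oskar:19, Pablo:13, Pia:19, Ravi:16.
The smallest farness is 13, for Pablo, so Pablo has the highest closeness.

Pablo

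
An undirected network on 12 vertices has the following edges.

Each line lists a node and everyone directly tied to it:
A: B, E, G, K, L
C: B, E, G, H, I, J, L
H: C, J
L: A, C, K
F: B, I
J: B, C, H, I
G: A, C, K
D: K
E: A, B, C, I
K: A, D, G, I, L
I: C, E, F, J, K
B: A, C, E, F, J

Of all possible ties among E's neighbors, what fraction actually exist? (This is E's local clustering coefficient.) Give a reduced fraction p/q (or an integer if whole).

E's neighbors: A, B, C, and I (k = 4).
Possible neighbor pairs: C(4,2) = 6. Edges among them: A–B, B–C, C–I → e = 3.
Clustering(E) = 3/6 = 1/2.

1/2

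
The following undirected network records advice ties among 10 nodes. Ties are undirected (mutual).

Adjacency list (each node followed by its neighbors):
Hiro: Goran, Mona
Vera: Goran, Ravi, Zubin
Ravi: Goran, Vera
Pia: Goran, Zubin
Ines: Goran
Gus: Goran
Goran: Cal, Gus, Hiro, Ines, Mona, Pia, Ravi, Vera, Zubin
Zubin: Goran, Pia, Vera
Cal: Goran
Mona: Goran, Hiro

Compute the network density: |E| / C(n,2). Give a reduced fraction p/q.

13/45

There are 13 edges and 10 nodes, so the maximum possible is C(10,2) = 45.
Density = 13/45.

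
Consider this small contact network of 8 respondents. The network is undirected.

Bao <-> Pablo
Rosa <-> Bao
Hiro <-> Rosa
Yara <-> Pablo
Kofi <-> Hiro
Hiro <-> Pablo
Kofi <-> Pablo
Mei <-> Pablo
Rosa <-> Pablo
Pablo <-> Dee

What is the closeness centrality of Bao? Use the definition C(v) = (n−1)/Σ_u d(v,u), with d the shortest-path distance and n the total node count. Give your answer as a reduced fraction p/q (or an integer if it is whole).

Distances from Bao: Dee:2, Hiro:2, Kofi:2, Mei:2, Pablo:1, Rosa:1, Yara:2. Sum = 12.
n = 8, so closeness = 7/12.

7/12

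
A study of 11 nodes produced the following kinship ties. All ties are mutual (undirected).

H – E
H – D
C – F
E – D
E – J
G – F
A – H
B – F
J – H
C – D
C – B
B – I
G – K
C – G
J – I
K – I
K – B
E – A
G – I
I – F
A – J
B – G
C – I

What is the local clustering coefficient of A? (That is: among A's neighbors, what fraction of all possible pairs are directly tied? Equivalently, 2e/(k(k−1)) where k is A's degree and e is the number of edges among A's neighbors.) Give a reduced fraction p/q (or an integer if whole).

1

A's neighbors: E, H, and J (k = 3).
Possible neighbor pairs: C(3,2) = 3. Edges among them: E–H, E–J, H–J → e = 3.
Clustering(A) = 3/3 = 1.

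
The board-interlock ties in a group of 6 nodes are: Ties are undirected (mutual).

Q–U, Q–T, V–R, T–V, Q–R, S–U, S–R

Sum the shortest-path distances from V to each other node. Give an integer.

Distances from V: Q:2, R:1, S:2, T:1, U:3.
Sum = 2 + 1 + 2 + 1 + 3 = 9.

9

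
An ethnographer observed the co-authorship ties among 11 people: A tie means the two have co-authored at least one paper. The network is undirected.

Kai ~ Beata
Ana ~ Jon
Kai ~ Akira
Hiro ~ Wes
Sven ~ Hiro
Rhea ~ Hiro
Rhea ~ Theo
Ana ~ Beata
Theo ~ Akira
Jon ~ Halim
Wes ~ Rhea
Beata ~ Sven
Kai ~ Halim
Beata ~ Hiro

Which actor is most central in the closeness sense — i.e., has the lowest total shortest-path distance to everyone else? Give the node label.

Beata

Farness (sum of distances to all others) for each node — Akira:23, Ana:23, Beata:17, Halim:25, Hiro:19, Jon:27, Kai:19, Rhea:23, Sven:22, Theo:25, Wes:25.
The smallest farness is 17, for Beata, so Beata has the highest closeness.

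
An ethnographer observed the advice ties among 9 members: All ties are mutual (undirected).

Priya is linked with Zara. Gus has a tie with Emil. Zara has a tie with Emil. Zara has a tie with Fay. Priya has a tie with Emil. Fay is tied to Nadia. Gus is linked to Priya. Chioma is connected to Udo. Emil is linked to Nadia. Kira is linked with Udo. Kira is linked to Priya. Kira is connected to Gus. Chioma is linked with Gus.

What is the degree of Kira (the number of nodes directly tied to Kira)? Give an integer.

3

Kira is directly tied to Gus, Priya, and Udo. That is 3 neighbors, so the degree of Kira is 3.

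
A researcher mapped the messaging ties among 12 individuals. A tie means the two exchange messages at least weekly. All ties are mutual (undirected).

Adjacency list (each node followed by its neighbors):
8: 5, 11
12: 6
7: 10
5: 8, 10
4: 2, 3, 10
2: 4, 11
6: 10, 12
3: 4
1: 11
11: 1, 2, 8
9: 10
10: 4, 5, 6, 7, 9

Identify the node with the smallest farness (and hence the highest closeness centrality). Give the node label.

10

Farness (sum of distances to all others) for each node — 1:40, 2:26, 3:32, 4:22, 5:24, 6:28, 7:30, 8:28, 9:30, 10:20, 11:30, 12:38.
The smallest farness is 20, for 10, so 10 has the highest closeness.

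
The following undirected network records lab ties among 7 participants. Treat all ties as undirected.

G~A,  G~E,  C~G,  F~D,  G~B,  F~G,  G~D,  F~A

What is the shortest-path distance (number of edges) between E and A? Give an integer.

One shortest route is E – G – A, which uses 2 edges, and E and A are not directly tied, so nothing shorter exists. So d(E,A) = 2.

2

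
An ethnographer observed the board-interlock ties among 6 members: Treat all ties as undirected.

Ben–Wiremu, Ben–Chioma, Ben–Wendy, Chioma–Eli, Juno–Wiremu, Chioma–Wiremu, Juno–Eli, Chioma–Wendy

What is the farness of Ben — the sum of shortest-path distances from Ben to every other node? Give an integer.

7

Distances from Ben: Chioma:1, Eli:2, Juno:2, Wendy:1, Wiremu:1.
Sum = 1 + 2 + 2 + 1 + 1 = 7.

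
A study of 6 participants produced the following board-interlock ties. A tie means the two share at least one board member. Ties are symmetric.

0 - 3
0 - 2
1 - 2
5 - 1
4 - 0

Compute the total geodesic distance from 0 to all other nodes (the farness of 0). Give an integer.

Distances from 0: 1:2, 2:1, 3:1, 4:1, 5:3.
Sum = 2 + 1 + 1 + 1 + 3 = 8.

8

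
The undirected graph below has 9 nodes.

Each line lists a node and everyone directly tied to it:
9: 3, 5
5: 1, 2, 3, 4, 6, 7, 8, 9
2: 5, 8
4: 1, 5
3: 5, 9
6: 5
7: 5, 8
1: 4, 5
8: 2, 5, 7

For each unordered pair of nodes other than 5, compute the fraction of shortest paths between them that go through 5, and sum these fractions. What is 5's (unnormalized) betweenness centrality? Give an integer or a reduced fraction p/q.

Pairs whose geodesics pass through 5 — 6–1: 1; 6–9: 1; 6–4: 1; 6–7: 1; 6–3: 1; 6–2: 1; 6–8: 1; 1–9: 1; 1–7: 1; 1–3: 1; 1–2: 1; 1–8: 1; 9–4: 1; 9–7: 1 … (+10 more pairs).
All other pairs contribute 0.
Summing the contributions gives betweenness(5) = 47/2.

47/2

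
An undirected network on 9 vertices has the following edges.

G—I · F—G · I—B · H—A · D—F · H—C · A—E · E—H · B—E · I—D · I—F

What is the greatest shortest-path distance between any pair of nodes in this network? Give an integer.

Eccentricity of each node (its greatest distance to any other): A:4, B:3, C:5, D:5, E:3, F:5, G:5, H:4, I:4.
The maximum eccentricity is 5, realized for instance by the pair D–C via D – I – B – E – H – C. So the diameter is 5.

5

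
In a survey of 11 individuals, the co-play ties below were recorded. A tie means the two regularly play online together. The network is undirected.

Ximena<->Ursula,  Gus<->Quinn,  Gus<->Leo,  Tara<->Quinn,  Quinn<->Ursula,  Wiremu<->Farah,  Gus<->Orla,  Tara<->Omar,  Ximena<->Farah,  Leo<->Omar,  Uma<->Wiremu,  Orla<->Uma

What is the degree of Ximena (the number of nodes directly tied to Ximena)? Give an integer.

2

Ximena is directly tied to Farah and Ursula. That is 2 neighbors, so the degree of Ximena is 2.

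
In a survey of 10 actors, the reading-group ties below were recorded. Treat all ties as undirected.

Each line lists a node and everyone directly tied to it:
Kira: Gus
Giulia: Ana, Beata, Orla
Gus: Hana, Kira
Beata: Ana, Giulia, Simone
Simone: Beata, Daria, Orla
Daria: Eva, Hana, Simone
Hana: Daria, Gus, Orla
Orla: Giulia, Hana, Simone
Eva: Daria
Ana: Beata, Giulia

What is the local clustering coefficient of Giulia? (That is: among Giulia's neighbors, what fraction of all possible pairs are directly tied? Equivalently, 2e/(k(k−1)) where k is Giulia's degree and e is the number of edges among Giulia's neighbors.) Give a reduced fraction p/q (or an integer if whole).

Giulia's neighbors: Ana, Beata, and Orla (k = 3).
Possible neighbor pairs: C(3,2) = 3. Edges among them: Ana–Beata → e = 1.
Clustering(Giulia) = 1/3.

1/3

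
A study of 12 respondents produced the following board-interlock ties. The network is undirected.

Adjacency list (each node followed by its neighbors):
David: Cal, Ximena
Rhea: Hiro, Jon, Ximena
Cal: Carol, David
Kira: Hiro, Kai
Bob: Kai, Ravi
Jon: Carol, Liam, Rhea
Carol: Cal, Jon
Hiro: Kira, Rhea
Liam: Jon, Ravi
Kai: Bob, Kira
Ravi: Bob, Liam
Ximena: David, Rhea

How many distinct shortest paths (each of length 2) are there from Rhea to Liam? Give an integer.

1

The shortest distance is 2, and the only length-2 path is Rhea–Jon–Liam. So there is exactly 1 shortest path.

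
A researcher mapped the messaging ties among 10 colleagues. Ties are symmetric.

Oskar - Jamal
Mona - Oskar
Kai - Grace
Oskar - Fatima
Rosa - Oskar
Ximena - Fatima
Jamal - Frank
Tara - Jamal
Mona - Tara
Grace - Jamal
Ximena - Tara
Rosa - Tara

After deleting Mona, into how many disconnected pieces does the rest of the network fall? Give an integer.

1

Mona's neighbors (Oskar and Tara) remain reachable from one another through other ties, so the rest of the network stays in one piece.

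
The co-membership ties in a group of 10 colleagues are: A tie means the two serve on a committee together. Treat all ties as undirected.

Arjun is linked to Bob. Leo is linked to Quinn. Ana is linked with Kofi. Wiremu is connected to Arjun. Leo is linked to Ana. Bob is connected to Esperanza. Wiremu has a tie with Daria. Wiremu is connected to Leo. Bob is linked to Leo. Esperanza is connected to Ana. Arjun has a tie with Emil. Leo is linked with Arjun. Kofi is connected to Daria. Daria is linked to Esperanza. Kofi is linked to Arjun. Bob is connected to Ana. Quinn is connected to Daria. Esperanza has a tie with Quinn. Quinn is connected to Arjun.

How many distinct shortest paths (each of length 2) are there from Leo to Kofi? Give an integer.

The shortest distance is 2. The length-2 paths are: Leo–Arjun–Kofi; Leo–Ana–Kofi.
That gives 2 distinct shortest paths.

2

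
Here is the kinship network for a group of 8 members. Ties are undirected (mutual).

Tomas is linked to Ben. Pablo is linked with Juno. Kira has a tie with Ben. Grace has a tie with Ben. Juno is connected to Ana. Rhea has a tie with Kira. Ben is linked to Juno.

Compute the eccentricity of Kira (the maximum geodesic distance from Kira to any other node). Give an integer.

3

Distances from Kira: Ana:3, Ben:1, Grace:2, Juno:2, Pablo:3, Rhea:1, Tomas:2.
The largest is 3 (to Ana and Pablo), so the eccentricity of Kira is 3.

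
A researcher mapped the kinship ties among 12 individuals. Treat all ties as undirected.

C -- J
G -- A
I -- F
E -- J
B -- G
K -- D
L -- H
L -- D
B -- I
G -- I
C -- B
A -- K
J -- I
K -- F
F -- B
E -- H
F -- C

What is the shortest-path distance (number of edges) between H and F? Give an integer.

4

One shortest route is H – E – J – I – F, which uses 4 edges, and at distance 3 from H we only reach {C, I, K}, which does not include F. So d(H,F) = 4.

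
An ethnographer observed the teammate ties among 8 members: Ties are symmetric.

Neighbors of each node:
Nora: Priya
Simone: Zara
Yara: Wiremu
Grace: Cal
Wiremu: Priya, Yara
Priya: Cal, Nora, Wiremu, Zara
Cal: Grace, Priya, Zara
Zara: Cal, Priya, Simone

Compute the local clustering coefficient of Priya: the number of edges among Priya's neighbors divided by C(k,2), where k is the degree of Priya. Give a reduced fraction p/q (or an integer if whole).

Priya's neighbors: Cal, Nora, Wiremu, and Zara (k = 4).
Possible neighbor pairs: C(4,2) = 6. Edges among them: Cal–Zara → e = 1.
Clustering(Priya) = 1/6.

1/6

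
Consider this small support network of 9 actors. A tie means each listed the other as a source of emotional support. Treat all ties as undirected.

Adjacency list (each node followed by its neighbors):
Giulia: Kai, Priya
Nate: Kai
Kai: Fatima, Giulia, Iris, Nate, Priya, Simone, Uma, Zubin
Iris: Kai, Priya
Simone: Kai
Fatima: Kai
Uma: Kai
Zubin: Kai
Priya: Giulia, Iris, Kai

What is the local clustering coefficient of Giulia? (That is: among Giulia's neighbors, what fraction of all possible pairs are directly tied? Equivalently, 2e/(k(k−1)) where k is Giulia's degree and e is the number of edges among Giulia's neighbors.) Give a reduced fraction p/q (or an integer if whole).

1

Giulia's neighbors: Kai and Priya (k = 2).
Possible neighbor pairs: C(2,2) = 1. Edges among them: Kai–Priya → e = 1.
Clustering(Giulia) = 1/1.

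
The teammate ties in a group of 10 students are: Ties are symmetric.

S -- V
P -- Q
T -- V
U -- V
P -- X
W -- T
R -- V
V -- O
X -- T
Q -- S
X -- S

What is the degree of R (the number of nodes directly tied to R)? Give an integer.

1

R is directly tied to V. That is 1 neighbor, so the degree of R is 1.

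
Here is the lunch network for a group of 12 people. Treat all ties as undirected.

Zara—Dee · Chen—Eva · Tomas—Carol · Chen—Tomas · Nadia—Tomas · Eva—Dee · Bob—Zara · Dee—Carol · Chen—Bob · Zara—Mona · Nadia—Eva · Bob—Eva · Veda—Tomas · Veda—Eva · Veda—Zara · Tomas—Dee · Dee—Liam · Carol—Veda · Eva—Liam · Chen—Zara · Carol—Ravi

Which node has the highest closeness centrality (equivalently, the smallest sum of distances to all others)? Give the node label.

Farness (sum of distances to all others) for each node — Bob:22, Carol:20, Chen:19, Dee:17, Eva:18, Liam:22, Mona:29, Nadia:24, Ravi:30, Tomas:18, Veda:18, Zara:19.
The smallest farness is 17, for Dee, so Dee has the highest closeness.

Dee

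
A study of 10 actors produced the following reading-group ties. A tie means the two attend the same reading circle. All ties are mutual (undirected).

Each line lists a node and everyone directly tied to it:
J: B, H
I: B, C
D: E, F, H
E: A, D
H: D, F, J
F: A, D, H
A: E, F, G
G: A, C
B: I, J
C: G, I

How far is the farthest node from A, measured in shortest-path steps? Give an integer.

4

Distances from A: B:4, C:2, D:2, E:1, F:1, G:1, H:2, I:3, J:3.
The largest is 4 (to B), so the eccentricity of A is 4.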